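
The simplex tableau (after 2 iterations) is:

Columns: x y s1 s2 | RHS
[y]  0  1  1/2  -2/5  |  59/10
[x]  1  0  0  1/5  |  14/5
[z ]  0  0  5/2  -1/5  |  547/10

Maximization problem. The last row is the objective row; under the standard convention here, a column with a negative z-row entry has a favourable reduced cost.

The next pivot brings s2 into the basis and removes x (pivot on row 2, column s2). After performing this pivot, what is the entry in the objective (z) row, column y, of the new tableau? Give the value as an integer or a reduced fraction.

Pivot element is row 2, column s2: 1/5.
Normalize row 2: new (row 2, y) = 0/(1/5) = 0.
z-row ← z-row − (-1/5)·(new row 2): 0 − (-1/5)·0 = 0.

0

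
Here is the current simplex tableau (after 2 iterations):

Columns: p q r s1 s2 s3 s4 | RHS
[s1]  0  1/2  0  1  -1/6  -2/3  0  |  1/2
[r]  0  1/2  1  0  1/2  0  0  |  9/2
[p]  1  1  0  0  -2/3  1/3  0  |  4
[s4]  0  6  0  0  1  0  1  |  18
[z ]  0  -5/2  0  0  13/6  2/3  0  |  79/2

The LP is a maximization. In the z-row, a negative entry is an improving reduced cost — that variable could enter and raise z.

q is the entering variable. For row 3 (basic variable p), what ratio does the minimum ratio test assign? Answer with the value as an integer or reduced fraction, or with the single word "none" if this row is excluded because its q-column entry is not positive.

4

Ratio = RHS / (q entry) = 4 / 1 = 4.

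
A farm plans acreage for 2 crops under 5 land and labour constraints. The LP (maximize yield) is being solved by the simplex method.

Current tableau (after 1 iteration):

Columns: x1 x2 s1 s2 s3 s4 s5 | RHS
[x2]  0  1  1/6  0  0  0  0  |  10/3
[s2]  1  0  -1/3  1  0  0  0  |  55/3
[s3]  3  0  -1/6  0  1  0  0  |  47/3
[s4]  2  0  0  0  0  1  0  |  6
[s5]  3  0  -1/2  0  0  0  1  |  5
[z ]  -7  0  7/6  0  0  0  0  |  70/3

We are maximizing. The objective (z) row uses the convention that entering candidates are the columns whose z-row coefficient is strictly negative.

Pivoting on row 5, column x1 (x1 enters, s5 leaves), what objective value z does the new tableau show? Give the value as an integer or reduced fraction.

Minimum ratio for x1: 5/3 = 5/3.
z changes by −(z-row coeff of x1)·ratio = −(-7)·(5/3) = 35/3.
New z = 70/3 + (35/3) = 35.

35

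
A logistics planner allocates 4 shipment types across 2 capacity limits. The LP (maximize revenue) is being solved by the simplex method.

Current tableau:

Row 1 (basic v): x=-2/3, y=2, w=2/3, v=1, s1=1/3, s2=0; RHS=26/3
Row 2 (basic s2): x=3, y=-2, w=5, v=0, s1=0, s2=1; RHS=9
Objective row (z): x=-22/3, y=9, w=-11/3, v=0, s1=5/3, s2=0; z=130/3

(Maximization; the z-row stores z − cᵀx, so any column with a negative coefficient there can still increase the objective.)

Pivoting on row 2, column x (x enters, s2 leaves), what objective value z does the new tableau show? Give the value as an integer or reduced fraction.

Minimum ratio for x: 9/3 = 3.
z changes by −(z-row coeff of x)·ratio = −(-22/3)·3 = 22.
New z = 130/3 + 22 = 196/3.

196/3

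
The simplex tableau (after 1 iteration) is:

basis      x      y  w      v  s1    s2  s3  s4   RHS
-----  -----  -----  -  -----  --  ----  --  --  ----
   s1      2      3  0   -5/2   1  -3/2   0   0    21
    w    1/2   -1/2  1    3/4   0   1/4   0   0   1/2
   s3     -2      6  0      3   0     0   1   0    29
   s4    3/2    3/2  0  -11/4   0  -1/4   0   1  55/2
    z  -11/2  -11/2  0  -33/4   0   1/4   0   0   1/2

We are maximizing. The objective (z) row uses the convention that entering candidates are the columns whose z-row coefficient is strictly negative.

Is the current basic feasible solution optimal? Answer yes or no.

no

Column x has objective-row coefficient -11/2, which is negative; an improving pivot exists, so not yet optimal.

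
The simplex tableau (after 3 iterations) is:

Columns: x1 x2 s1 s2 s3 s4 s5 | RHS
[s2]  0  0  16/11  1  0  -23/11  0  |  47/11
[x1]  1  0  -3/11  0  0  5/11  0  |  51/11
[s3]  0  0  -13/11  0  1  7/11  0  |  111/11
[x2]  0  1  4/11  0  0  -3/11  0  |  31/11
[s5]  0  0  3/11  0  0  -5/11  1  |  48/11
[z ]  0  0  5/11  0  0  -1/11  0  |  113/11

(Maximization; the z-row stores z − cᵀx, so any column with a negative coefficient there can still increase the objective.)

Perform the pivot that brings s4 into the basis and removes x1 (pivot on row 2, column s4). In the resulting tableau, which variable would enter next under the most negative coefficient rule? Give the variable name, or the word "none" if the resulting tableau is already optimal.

none

Pivot element 5/11. New z-row = old z-row − (-1/11)·(row 2/(5/11)).
Updated z-row coefficients: x1: 1/5, x2: 0, s1: 2/5, s2: 0, s3: 0, s4: 0, s5: 0.
No coefficient is strictly negative; the tableau after this pivot is optimal.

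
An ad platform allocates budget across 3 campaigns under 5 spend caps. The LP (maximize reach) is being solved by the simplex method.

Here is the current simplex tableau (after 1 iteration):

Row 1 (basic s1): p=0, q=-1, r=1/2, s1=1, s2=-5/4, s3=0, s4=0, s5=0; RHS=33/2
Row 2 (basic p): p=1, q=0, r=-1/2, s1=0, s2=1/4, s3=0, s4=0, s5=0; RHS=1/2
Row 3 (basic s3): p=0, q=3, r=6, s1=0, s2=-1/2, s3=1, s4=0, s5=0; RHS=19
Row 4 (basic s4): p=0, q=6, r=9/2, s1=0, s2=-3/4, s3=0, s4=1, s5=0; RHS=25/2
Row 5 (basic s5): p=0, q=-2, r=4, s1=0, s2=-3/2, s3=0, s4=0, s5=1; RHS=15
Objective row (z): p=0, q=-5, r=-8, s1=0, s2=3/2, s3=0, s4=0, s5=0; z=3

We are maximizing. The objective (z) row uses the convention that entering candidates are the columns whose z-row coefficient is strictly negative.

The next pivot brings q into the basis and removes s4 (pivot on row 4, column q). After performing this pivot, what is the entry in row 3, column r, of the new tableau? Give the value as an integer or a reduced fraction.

Pivot element is row 4, column q: 6.
Normalize row 4: new (row 4, r) = (9/2)/6 = 3/4.
row 3 ← row 3 − 3·(new row 4): 6 − 3·(3/4) = 15/4.

15/4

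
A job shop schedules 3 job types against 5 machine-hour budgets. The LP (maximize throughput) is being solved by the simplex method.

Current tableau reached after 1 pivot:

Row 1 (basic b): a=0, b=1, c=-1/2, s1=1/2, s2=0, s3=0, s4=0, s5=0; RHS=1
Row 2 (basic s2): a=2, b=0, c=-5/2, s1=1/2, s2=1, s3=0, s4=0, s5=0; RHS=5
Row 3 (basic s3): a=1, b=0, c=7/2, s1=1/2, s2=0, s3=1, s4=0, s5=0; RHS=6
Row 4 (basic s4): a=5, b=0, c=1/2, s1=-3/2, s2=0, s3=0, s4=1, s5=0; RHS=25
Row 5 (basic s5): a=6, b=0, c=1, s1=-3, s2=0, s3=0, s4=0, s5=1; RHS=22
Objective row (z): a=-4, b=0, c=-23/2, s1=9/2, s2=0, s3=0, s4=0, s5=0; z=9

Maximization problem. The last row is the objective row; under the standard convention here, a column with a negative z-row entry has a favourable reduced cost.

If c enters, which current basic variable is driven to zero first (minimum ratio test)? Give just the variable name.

s3

Ratios: row 1 (b): entry -1/2 ≤ 0, skip; row 2 (s2): entry -5/2 ≤ 0, skip; row 3 (s3): 6/(7/2) = 12/7; row 4 (s4): 25/(1/2) = 50; row 5 (s5): 22/1 = 22.
Minimum ratio 12/7 is in the s3 row, so s3 leaves.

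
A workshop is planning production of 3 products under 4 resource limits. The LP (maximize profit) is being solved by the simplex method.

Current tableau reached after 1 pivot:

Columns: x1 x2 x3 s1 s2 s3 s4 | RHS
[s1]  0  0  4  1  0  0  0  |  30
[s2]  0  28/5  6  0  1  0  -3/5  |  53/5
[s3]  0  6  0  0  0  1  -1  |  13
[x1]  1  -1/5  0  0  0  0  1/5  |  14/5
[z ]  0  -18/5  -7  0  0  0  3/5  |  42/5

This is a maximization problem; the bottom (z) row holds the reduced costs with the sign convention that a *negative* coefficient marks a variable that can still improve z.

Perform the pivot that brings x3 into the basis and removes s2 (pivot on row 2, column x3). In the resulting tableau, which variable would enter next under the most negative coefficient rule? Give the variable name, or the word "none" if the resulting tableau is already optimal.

Pivot element 6. New z-row = old z-row − (-7)·(row 2/6).
Updated z-row coefficients: x1: 0, x2: 44/15, x3: 0, s1: 0, s2: 7/6, s3: 0, s4: -1/10.
The most negative is -1/10 in column s4, so s4 would enter next.

s4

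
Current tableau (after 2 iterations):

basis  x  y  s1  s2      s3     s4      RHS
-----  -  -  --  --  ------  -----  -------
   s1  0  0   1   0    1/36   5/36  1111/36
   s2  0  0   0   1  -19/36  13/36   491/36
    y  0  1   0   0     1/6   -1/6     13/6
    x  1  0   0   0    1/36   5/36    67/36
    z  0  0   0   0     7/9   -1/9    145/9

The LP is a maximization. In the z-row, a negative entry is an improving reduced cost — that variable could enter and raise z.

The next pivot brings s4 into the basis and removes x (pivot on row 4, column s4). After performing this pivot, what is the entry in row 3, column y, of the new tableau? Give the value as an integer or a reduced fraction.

1

Pivot element is row 4, column s4: 5/36.
Normalize row 4: new (row 4, y) = 0/(5/36) = 0.
row 3 ← row 3 − (-1/6)·(new row 4): 1 − (-1/6)·0 = 1.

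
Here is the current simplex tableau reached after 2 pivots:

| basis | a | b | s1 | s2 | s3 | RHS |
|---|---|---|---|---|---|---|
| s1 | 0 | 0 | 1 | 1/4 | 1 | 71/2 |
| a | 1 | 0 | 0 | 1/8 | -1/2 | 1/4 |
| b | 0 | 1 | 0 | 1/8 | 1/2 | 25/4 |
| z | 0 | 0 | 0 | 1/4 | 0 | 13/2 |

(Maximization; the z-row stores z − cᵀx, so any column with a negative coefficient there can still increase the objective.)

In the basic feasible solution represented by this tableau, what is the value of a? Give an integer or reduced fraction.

a is basic (row 2); its value is the RHS of that row: 1/4.

1/4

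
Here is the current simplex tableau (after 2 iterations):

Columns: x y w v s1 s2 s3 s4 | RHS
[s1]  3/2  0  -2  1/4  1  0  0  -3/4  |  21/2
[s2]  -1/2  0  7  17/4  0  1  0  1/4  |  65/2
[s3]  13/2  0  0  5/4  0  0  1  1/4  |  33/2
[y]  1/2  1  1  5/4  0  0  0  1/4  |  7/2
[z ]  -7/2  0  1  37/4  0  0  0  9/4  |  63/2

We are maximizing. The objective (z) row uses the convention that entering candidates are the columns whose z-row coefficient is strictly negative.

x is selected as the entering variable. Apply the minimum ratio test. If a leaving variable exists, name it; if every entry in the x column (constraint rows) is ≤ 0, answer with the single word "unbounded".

s3

Ratios: row 1 (s1): (21/2)/(3/2) = 7; row 2 (s2): entry -1/2 ≤ 0, skip; row 3 (s3): (33/2)/(13/2) = 33/13; row 4 (y): (7/2)/(1/2) = 7.
Minimum ratio is in the s3 row, so s3 leaves.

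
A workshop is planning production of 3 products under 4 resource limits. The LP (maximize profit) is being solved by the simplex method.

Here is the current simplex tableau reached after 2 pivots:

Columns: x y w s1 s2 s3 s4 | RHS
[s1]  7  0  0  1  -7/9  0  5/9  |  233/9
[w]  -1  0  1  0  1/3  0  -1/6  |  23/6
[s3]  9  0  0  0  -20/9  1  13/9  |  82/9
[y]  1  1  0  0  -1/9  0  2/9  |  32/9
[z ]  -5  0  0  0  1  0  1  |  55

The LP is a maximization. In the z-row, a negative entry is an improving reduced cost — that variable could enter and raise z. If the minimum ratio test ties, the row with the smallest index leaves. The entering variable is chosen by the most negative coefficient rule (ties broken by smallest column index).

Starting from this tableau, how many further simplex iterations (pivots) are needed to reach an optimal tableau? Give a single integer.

pivot: x in, s3 out → z = 4865/81
pivot: s2 in, y out → z = 709/11
No improving column remains; optimal.

2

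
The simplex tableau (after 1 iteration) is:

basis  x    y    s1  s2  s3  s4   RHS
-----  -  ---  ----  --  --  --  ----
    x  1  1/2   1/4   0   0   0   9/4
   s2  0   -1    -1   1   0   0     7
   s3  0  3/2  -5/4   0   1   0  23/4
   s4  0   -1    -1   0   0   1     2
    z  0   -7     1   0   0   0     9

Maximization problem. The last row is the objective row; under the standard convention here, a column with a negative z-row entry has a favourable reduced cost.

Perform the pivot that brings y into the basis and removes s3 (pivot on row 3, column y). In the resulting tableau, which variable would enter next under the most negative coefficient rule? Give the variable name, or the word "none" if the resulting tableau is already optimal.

Pivot element 3/2. New z-row = old z-row − (-7)·(row 3/(3/2)).
Updated z-row coefficients: x: 0, y: 0, s1: -29/6, s2: 0, s3: 14/3, s4: 0.
The most negative is -29/6 in column s1, so s1 would enter next.

s1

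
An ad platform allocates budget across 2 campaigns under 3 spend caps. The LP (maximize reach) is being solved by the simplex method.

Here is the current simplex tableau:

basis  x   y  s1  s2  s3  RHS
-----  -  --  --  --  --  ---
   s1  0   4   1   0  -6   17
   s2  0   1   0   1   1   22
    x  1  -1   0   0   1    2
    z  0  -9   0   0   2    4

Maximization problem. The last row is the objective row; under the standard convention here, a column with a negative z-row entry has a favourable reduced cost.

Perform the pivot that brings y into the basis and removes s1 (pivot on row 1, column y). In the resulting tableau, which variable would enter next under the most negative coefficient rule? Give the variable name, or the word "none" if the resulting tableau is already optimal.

Pivot element 4. New z-row = old z-row − (-9)·(row 1/4).
Updated z-row coefficients: x: 0, y: 0, s1: 9/4, s2: 0, s3: -23/2.
The most negative is -23/2 in column s3, so s3 would enter next.

s3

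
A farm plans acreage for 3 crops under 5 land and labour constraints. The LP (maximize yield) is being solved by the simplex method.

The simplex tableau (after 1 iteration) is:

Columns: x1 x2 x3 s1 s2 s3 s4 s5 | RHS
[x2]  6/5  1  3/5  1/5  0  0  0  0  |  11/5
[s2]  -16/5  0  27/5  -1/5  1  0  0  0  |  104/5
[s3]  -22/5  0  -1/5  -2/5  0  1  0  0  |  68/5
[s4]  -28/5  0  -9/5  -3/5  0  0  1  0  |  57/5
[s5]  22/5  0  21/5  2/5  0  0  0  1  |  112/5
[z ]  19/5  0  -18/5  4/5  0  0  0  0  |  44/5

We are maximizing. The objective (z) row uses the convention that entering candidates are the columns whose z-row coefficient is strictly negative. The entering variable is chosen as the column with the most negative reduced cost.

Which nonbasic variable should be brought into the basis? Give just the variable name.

x3

Objective-row coefficients: x1: 19/5, x2: 0, x3: -18/5, s1: 4/5, s2: 0, s3: 0, s4: 0, s5: 0.
The most negative is -18/5 in column x3, so x3 enters.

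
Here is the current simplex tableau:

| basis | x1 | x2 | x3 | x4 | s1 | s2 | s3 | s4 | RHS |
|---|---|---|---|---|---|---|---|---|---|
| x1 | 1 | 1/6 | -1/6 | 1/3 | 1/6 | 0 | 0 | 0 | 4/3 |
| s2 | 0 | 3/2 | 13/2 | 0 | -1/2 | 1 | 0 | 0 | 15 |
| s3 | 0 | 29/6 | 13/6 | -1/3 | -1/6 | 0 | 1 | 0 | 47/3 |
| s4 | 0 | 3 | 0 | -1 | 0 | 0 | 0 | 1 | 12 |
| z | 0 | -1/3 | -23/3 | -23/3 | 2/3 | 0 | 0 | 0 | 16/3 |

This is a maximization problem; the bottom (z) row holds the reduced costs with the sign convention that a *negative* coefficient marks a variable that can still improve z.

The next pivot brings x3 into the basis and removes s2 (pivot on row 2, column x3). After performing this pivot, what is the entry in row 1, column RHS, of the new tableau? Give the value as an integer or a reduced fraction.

Pivot element is row 2, column x3: 13/2.
Normalize row 2: new (row 2, RHS) = 15/(13/2) = 30/13.
row 1 ← row 1 − (-1/6)·(new row 2): 4/3 − (-1/6)·(30/13) = 67/39.

67/39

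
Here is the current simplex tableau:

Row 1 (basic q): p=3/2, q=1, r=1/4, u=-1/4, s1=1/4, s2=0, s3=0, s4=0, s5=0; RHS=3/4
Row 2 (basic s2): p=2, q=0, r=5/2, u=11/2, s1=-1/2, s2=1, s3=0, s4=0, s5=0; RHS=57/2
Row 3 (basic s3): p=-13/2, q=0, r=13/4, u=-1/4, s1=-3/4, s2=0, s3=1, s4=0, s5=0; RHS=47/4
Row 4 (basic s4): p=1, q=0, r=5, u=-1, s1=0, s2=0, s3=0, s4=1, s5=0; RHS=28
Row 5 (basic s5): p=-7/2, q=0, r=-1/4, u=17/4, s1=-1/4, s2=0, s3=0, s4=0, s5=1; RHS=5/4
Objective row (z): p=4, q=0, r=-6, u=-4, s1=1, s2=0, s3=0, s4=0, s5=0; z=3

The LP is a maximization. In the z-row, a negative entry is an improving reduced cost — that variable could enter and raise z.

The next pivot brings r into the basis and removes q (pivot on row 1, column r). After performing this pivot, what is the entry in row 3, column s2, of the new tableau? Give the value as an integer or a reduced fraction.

0

Pivot element is row 1, column r: 1/4.
Normalize row 1: new (row 1, s2) = 0/(1/4) = 0.
row 3 ← row 3 − (13/4)·(new row 1): 0 − (13/4)·0 = 0.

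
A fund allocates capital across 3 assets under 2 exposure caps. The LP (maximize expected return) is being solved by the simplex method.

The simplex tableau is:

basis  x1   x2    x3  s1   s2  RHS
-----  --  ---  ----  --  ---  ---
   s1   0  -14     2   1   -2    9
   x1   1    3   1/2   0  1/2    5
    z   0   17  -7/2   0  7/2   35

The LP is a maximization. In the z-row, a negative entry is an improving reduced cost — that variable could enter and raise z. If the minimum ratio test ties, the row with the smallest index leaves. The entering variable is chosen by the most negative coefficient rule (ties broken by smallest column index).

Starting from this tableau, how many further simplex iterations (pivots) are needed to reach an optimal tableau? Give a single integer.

pivot: x3 in, s1 out → z = 203/4
pivot: x2 in, x1 out → z = 701/13
No improving column remains; optimal.

2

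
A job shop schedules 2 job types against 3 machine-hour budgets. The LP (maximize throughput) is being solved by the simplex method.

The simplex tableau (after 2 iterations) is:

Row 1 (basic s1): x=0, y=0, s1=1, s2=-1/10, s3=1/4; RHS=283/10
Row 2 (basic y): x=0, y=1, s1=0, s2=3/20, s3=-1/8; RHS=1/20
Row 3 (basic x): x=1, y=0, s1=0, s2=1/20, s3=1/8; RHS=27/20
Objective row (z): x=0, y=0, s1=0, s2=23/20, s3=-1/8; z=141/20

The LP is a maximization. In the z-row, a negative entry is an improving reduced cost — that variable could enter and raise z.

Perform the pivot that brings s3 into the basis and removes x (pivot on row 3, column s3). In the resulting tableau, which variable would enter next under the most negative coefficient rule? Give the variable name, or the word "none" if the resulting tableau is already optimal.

Pivot element 1/8. New z-row = old z-row − (-1/8)·(row 3/(1/8)).
Updated z-row coefficients: x: 1, y: 0, s1: 0, s2: 6/5, s3: 0.
No coefficient is strictly negative; the tableau after this pivot is optimal.

none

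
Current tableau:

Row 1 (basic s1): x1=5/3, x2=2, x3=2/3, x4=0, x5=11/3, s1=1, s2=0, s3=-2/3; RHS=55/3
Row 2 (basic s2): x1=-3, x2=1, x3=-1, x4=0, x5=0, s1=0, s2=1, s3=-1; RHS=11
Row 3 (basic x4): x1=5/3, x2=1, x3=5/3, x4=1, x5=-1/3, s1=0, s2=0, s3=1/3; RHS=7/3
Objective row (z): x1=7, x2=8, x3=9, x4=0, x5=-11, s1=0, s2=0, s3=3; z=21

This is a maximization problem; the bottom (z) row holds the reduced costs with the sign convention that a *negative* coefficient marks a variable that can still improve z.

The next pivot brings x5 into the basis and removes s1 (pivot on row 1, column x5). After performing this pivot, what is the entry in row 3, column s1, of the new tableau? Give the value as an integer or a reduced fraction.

Pivot element is row 1, column x5: 11/3.
Normalize row 1: new (row 1, s1) = 1/(11/3) = 3/11.
row 3 ← row 3 − (-1/3)·(new row 1): 0 − (-1/3)·(3/11) = 1/11.

1/11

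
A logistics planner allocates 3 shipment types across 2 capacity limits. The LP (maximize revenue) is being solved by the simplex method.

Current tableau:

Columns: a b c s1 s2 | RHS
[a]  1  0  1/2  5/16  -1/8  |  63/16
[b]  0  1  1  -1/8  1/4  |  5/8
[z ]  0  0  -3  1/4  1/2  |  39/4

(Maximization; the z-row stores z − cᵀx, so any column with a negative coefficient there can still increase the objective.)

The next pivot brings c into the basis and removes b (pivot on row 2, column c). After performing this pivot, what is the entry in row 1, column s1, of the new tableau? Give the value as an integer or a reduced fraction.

Pivot element is row 2, column c: 1.
Normalize row 2: new (row 2, s1) = (-1/8)/1 = -1/8.
row 1 ← row 1 − (1/2)·(new row 2): 5/16 − (1/2)·(-1/8) = 3/8.

3/8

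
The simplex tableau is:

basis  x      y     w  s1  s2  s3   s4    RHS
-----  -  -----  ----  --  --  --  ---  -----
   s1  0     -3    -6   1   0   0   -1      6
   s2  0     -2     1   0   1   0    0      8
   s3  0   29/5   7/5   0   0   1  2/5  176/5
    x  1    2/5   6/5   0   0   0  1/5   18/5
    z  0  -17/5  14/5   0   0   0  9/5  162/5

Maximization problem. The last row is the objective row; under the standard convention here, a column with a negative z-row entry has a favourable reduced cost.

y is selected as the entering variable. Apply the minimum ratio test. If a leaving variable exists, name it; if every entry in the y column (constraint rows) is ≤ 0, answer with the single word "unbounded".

Ratios: row 1 (s1): entry -3 ≤ 0, skip; row 2 (s2): entry -2 ≤ 0, skip; row 3 (s3): (176/5)/(29/5) = 176/29; row 4 (x): (18/5)/(2/5) = 9.
Minimum ratio is in the s3 row, so s3 leaves.

s3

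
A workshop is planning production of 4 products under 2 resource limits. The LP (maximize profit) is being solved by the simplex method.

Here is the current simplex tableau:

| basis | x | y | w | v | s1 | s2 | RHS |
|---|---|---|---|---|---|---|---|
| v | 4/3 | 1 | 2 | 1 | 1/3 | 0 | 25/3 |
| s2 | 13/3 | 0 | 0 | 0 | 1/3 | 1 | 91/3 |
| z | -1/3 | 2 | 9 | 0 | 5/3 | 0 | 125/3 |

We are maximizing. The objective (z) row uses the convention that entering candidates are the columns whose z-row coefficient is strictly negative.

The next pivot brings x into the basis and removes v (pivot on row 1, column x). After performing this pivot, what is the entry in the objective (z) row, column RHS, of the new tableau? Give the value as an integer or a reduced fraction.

Pivot element is row 1, column x: 4/3.
Normalize row 1: new (row 1, RHS) = (25/3)/(4/3) = 25/4.
z-row ← z-row − (-1/3)·(new row 1): 125/3 − (-1/3)·(25/4) = 175/4.

175/4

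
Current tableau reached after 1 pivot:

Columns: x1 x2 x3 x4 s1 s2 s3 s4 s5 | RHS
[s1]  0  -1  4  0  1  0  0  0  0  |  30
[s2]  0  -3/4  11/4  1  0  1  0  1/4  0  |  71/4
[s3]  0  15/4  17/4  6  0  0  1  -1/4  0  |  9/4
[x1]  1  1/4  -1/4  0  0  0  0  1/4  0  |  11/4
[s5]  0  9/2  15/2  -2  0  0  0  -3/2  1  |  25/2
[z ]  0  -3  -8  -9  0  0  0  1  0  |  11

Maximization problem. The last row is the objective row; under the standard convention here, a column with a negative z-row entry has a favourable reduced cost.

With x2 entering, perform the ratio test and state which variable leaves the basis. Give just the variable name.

Ratios: row 1 (s1): entry -1 ≤ 0, skip; row 2 (s2): entry -3/4 ≤ 0, skip; row 3 (s3): (9/4)/(15/4) = 3/5; row 4 (x1): (11/4)/(1/4) = 11; row 5 (s5): (25/2)/(9/2) = 25/9.
Minimum ratio 3/5 is in the s3 row, so s3 leaves.

s3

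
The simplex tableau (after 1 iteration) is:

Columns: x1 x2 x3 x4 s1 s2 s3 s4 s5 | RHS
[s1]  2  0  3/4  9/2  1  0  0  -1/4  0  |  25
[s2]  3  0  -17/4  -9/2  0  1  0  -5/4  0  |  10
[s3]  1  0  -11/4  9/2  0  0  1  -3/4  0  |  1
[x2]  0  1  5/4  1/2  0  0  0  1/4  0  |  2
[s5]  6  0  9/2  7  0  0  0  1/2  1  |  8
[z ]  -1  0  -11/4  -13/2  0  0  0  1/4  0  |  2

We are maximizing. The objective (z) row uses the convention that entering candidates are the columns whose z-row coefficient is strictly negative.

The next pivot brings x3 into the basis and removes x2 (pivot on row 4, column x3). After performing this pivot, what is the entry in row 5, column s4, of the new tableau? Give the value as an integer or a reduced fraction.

-2/5

Pivot element is row 4, column x3: 5/4.
Normalize row 4: new (row 4, s4) = (1/4)/(5/4) = 1/5.
row 5 ← row 5 − (9/2)·(new row 4): 1/2 − (9/2)·(1/5) = -2/5.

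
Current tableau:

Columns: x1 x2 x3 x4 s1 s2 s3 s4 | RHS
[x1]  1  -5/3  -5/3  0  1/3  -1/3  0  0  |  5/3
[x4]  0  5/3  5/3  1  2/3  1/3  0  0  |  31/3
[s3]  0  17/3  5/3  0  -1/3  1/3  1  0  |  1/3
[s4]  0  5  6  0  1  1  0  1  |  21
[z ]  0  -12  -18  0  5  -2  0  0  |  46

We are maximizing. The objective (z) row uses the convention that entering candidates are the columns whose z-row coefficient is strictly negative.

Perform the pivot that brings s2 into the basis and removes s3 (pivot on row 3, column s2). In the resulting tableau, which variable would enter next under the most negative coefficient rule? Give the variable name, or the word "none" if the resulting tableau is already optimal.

x3

Pivot element 1/3. New z-row = old z-row − (-2)·(row 3/(1/3)).
Updated z-row coefficients: x1: 0, x2: 22, x3: -8, x4: 0, s1: 3, s2: 0, s3: 6, s4: 0.
The most negative is -8 in column x3, so x3 would enter next.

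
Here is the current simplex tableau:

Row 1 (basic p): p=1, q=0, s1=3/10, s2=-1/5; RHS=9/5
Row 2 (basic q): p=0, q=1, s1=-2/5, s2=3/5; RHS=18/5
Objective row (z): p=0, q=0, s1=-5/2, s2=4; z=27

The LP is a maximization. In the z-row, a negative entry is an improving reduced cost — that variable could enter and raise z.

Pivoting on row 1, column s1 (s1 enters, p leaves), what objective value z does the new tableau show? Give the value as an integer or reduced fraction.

42

Minimum ratio for s1: (9/5)/(3/10) = 6.
z changes by −(z-row coeff of s1)·ratio = −(-5/2)·6 = 15.
New z = 27 + 15 = 42.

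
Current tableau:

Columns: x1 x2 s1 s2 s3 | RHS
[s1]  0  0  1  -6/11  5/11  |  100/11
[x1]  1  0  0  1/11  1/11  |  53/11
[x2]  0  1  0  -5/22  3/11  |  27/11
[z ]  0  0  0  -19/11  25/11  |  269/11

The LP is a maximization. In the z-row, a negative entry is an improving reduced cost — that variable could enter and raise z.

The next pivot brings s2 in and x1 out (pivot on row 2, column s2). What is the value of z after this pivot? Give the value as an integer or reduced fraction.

Minimum ratio for s2: (53/11)/(1/11) = 53.
z changes by −(z-row coeff of s2)·ratio = −(-19/11)·53 = 1007/11.
New z = 269/11 + (1007/11) = 116.

116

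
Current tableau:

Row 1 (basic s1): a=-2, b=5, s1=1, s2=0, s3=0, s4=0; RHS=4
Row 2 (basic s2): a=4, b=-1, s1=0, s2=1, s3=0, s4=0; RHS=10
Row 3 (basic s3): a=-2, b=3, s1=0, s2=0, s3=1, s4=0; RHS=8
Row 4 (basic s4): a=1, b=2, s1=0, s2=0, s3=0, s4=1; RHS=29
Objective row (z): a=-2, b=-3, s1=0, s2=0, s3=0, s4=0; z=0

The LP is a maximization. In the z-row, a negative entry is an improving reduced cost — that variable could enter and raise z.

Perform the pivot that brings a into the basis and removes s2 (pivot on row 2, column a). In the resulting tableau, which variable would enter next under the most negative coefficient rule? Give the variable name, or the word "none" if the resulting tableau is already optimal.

b

Pivot element 4. New z-row = old z-row − (-2)·(row 2/4).
Updated z-row coefficients: a: 0, b: -7/2, s1: 0, s2: 1/2, s3: 0, s4: 0.
The most negative is -7/2 in column b, so b would enter next.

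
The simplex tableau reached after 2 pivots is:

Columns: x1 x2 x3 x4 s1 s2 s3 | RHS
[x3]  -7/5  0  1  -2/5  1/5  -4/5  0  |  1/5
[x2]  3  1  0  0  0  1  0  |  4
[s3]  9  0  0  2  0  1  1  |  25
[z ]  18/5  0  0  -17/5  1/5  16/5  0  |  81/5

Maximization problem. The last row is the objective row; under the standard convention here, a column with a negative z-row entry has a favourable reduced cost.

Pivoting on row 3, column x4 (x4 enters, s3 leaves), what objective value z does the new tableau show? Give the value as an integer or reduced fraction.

Minimum ratio for x4: 25/2 = 25/2.
z changes by −(z-row coeff of x4)·ratio = −(-17/5)·(25/2) = 85/2.
New z = 81/5 + (85/2) = 587/10.

587/10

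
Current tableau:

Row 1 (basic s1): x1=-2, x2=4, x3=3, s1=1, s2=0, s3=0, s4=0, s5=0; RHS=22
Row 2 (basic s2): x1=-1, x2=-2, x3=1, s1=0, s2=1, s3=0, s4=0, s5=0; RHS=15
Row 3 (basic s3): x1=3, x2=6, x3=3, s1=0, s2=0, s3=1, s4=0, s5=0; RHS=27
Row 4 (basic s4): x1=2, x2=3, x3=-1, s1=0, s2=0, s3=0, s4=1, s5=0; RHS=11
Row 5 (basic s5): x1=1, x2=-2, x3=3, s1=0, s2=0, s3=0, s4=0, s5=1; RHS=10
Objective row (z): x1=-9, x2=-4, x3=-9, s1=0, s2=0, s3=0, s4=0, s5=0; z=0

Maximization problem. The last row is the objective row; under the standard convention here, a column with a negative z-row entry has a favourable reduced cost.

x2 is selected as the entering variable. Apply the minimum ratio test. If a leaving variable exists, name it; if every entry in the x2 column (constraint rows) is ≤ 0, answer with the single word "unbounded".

Ratios: row 1 (s1): 22/4 = 11/2; row 2 (s2): entry -2 ≤ 0, skip; row 3 (s3): 27/6 = 9/2; row 4 (s4): 11/3 = 11/3; row 5 (s5): entry -2 ≤ 0, skip.
Minimum ratio is in the s4 row, so s4 leaves.

s4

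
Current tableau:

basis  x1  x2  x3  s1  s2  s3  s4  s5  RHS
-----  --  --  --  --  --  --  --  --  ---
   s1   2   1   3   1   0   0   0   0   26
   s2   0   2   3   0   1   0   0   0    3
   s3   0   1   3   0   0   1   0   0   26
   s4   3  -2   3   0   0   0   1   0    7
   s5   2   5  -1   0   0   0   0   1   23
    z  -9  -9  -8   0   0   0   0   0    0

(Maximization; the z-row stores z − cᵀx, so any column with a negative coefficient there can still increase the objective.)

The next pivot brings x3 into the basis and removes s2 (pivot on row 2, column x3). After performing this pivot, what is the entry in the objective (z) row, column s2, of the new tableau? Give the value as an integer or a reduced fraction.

8/3

Pivot element is row 2, column x3: 3.
Normalize row 2: new (row 2, s2) = 1/3 = 1/3.
z-row ← z-row − (-8)·(new row 2): 0 − (-8)·(1/3) = 8/3.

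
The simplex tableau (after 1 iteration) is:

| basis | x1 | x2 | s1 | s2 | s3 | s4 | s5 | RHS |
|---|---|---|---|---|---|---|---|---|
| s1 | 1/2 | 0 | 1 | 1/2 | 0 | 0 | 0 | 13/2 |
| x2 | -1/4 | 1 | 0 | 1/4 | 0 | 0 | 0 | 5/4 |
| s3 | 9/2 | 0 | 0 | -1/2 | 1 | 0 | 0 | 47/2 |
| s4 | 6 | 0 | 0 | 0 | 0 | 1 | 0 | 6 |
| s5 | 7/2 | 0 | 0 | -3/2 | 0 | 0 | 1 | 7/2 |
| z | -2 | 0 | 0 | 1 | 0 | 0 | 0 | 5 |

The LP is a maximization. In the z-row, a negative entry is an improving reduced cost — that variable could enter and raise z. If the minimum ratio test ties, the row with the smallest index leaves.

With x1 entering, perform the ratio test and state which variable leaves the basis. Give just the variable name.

s4

Ratios: row 1 (s1): (13/2)/(1/2) = 13; row 2 (x2): entry -1/4 ≤ 0, skip; row 3 (s3): (47/2)/(9/2) = 47/9; row 4 (s4): 6/6 = 1; row 5 (s5): (7/2)/(7/2) = 1.
Minimum ratio 1 is in the s4 row, so s4 leaves.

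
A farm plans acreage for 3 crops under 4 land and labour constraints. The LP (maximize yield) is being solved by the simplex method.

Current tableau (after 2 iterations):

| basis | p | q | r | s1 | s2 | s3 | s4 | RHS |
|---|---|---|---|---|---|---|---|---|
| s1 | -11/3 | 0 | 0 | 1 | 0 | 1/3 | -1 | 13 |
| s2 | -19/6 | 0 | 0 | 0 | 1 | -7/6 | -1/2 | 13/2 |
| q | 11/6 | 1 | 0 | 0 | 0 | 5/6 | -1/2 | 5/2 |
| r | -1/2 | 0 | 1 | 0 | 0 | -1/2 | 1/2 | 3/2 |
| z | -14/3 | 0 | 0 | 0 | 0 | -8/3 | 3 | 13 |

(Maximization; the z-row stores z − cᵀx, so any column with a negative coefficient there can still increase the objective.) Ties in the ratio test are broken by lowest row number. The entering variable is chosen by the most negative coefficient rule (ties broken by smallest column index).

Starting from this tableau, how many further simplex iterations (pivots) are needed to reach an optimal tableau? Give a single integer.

pivot: p in, q out → z = 213/11
pivot: s3 in, p out → z = 21
No improving column remains; optimal.

2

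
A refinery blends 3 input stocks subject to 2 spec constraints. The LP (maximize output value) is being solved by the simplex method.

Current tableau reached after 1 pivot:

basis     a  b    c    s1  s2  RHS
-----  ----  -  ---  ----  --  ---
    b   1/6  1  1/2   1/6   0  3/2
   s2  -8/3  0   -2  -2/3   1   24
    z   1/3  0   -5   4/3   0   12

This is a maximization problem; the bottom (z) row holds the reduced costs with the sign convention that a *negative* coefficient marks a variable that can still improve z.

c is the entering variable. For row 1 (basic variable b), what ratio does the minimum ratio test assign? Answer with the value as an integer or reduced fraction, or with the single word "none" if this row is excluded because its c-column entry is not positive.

3

Ratio = RHS / (c entry) = (3/2) / (1/2) = 3.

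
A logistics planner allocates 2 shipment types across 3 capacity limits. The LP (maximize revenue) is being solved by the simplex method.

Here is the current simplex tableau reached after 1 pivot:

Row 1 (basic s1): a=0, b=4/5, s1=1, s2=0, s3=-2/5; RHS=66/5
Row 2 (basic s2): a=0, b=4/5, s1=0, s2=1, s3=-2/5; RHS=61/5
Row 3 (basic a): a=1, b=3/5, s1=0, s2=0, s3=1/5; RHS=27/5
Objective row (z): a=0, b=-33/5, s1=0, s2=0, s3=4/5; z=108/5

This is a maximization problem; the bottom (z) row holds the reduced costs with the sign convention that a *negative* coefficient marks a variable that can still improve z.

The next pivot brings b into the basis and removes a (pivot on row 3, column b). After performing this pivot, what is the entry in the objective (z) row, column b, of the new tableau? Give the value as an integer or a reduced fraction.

0

Pivot element is row 3, column b: 3/5.
Normalize row 3: new (row 3, b) = (3/5)/(3/5) = 1.
z-row ← z-row − (-33/5)·(new row 3): -33/5 − (-33/5)·1 = 0.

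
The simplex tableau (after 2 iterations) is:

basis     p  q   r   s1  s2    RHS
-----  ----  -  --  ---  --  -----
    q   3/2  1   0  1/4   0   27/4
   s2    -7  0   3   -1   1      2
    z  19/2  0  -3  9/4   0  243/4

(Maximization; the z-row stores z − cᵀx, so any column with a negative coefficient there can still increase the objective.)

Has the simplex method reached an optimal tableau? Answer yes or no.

Column r has objective-row coefficient -3, which is negative; an improving pivot exists, so not yet optimal.

no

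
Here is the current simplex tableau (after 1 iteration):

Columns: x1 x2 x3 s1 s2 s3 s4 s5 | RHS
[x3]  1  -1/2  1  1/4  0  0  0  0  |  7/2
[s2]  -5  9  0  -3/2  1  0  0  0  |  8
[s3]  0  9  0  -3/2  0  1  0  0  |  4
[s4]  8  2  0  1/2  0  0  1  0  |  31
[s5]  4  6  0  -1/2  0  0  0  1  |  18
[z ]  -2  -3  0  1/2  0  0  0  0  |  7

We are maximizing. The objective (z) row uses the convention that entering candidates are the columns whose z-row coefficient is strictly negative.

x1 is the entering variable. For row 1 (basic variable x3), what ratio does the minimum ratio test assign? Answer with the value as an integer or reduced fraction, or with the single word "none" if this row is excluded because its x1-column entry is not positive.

Ratio = RHS / (x1 entry) = (7/2) / 1 = 7/2.

7/2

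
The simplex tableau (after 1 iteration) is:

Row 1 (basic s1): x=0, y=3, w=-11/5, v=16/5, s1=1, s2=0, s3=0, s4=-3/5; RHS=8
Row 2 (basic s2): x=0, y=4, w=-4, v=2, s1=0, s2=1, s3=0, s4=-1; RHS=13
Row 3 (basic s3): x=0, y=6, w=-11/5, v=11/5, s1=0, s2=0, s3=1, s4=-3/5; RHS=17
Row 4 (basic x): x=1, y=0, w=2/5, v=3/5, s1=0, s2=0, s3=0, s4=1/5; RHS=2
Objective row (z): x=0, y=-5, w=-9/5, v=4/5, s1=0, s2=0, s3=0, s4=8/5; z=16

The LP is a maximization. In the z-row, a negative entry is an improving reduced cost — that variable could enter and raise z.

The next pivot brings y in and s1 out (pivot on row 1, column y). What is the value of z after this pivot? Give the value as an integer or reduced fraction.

88/3

Minimum ratio for y: 8/3 = 8/3.
z changes by −(z-row coeff of y)·ratio = −(-5)·(8/3) = 40/3.
New z = 16 + (40/3) = 88/3.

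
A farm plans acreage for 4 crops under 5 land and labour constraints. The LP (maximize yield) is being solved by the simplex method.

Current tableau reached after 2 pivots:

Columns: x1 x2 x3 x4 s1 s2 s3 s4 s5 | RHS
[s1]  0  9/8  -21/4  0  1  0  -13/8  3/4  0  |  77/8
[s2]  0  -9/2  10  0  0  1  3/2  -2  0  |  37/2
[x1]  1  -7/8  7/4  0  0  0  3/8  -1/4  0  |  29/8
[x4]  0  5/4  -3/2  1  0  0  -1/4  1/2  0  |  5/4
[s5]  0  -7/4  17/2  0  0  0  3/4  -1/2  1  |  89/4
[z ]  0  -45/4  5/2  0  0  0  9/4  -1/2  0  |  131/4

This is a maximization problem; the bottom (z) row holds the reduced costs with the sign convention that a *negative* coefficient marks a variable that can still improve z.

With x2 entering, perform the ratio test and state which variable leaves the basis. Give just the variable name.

Ratios: row 1 (s1): (77/8)/(9/8) = 77/9; row 2 (s2): entry -9/2 ≤ 0, skip; row 3 (x1): entry -7/8 ≤ 0, skip; row 4 (x4): (5/4)/(5/4) = 1; row 5 (s5): entry -7/4 ≤ 0, skip.
Minimum ratio 1 is in the x4 row, so x4 leaves.

x4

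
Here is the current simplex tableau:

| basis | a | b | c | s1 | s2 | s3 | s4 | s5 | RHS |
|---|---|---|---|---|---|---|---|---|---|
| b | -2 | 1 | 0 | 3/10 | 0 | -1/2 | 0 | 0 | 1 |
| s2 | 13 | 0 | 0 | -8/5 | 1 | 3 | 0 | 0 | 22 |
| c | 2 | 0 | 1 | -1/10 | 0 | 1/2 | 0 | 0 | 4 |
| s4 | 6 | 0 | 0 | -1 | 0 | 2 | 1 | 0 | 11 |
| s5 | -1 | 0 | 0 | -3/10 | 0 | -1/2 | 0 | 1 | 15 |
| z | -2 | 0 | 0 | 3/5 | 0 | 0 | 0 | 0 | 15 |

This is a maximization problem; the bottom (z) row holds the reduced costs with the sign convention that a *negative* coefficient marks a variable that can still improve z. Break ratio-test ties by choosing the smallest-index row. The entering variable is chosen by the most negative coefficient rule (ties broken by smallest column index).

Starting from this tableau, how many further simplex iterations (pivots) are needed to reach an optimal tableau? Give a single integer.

pivot: a in, s2 out → z = 239/13
No improving column remains; optimal.

1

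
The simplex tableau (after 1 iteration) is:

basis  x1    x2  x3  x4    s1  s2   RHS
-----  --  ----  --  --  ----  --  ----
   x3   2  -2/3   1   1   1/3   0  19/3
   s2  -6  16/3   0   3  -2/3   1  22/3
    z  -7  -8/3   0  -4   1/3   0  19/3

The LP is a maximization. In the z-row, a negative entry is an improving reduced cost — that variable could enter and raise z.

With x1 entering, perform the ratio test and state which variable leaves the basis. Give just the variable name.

Ratios: row 1 (x3): (19/3)/2 = 19/6; row 2 (s2): entry -6 ≤ 0, skip.
Minimum ratio 19/6 is in the x3 row, so x3 leaves.

x3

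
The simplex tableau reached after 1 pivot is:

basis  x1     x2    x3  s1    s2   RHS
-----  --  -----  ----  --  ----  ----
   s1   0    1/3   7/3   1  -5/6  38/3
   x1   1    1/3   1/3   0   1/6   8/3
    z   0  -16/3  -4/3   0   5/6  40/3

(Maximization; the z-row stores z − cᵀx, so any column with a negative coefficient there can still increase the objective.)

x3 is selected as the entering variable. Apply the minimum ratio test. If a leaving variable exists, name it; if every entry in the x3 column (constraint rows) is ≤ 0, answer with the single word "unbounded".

s1

Ratios: row 1 (s1): (38/3)/(7/3) = 38/7; row 2 (x1): (8/3)/(1/3) = 8.
Minimum ratio is in the s1 row, so s1 leaves.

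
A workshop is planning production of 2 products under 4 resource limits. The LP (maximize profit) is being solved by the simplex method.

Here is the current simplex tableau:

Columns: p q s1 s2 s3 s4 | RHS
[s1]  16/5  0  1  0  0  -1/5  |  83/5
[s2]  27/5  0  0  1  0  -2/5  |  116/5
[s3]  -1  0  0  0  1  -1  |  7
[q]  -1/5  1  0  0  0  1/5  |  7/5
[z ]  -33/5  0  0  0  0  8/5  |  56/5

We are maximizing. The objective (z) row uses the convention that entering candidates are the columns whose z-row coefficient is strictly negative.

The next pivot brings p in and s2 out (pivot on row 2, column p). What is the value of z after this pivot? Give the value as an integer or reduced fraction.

Minimum ratio for p: (116/5)/(27/5) = 116/27.
z changes by −(z-row coeff of p)·ratio = −(-33/5)·(116/27) = 1276/45.
New z = 56/5 + (1276/45) = 356/9.

356/9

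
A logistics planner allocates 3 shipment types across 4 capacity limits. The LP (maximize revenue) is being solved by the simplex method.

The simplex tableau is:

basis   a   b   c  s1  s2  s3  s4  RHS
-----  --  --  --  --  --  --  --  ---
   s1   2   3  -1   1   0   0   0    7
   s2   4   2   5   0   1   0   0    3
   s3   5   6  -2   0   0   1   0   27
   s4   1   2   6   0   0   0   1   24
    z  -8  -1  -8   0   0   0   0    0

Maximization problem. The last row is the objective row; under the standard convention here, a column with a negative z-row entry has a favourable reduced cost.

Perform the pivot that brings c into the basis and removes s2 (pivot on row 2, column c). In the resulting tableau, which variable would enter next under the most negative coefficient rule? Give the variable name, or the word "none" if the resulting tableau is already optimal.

Pivot element 5. New z-row = old z-row − (-8)·(row 2/5).
Updated z-row coefficients: a: -8/5, b: 11/5, c: 0, s1: 0, s2: 8/5, s3: 0, s4: 0.
The most negative is -8/5 in column a, so a would enter next.

a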